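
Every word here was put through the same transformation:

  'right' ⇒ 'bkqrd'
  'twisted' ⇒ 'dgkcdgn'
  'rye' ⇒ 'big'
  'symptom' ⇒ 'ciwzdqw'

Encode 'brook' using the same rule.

lbqqu

The shift depends on letter class: consonant r→b is +10, but vowel i→k is +2. Vowels shift forward by 2 and consonants shift forward by 10.
On brook: b(cons)+10=l, r(cons)+10=b, o(vowel)+2=q, o(vowel)+2=q, k(cons)+10=u.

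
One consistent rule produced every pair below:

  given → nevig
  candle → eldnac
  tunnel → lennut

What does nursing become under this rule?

The output letters match the input read backwards: given reversed is nevig. The word is simply reversed.
On nursing: reverse → gnisrun.

gnisrun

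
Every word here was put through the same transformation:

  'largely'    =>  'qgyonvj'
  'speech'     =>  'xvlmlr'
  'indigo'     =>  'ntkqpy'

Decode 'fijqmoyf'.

In largely: l→q is +5, a→g is +6, r→y is +7, g→o is +8 — the shift increases by 1 each position. Letter i (0-indexed) is shifted by i+5, so successive shifts are 5, 6, 7, ….
Reversing it on fijqmoyf: f−5=a, i−6=c, j−7=c, q−8=i, m−9=d, o−10=e, y−11=n, f−12=t.

accident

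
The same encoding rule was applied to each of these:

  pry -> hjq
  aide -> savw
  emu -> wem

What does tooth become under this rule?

lgglz

Compare letters: p→h is +18, r→j is +18, y→q is +18 — a constant shift. This is a Caesar cipher with shift 18.
Applying it to tooth: t+18=l, o+18=g, o+18=g, t+18=l, h+18=z.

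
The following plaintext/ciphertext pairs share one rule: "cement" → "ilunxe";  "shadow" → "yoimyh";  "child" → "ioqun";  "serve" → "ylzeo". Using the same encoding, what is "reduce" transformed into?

xlldmp

In cement: c→i is +6, e→l is +7, m→u is +8, e→n is +9 — the shift increases by 1 each position. Each letter shifts forward by (position + 6), i.e. 6, 7, 8, … — the shift grows by one for each successive letter.
Applying it to reduce: r+6=x, e+7=l, d+8=l, u+9=d, c+10=m, e+11=p.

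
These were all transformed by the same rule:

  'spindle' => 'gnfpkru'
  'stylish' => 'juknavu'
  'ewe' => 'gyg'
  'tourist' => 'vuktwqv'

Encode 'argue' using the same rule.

gwitc

The output letters match the input read backwards, each shifted +2: spindle reversed is eldnips. The word is reversed, then every letter is shifted forward by 2.
For argue: reverse → eugra; then shift: e+2=g, u+2=w, g+2=i, r+2=t, a+2=c.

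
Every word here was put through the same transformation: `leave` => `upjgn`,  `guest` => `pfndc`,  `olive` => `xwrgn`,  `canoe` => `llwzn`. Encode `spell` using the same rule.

banwu

Shifts by position in leave: pos 0: l→u (+9), pos 1: e→p (+11), pos 2: a→j (+9), pos 3: v→g (+11) — repeating every 2. The shifts repeat in a cycle of length 2: positions 0,1,… shift by +9, +11, then the pattern repeats.
For spell: s+9=b, p+11=a, e+9=n, l+11=w, l+9=u.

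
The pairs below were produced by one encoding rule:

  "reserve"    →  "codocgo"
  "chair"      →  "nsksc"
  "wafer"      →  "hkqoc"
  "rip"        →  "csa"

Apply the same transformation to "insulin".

The shift depends on letter class: consonant r→c is +11, but vowel e→o is +10. Two shifts are in play — +10 for a/e/i/o/u, +11 for every other letter.
For insulin: i(vowel)+10=s, n(cons)+11=y, s(cons)+11=d, u(vowel)+10=e, l(cons)+11=w, i(vowel)+10=s, n(cons)+11=y.

sydewsy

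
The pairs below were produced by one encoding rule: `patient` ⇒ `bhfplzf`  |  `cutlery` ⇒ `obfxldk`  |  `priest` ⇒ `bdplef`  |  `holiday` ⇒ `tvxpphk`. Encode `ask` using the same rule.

Two shifts are in play — +7 for a/e/i/o/u, +12 for every other letter.
For ask: a(vowel)+7=h, s(cons)+12=e, k(cons)+12=w.

hew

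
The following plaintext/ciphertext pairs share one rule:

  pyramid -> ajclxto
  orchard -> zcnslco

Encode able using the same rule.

Each letter is shifted forward by 11 in the alphabet (a Caesar shift of +11).
On able: a+11=l, b+11=m, l+11=w, e+11=p.

lmwp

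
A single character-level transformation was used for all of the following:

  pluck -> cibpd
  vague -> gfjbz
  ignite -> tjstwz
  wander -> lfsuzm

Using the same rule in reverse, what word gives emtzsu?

friend

This is an affine cipher: with a=0,…,z=25, each position x becomes (5x+5) mod 26.
Reversing it on emtzsu: e(4)→21·(4−5)≡5=f; m(12)→21·(12−5)≡17=r; t(19)→21·(19−5)≡8=i; z(25)→21·(25−5)≡4=e; s(18)→21·(18−5)≡13=n; u(20)→21·(20−5)≡3=d (all mod 26).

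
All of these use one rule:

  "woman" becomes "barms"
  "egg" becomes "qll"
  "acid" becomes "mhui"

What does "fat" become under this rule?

kmy

The shift depends on letter class: consonant w→b is +5, but vowel o→a is +12. Two shifts are in play — +12 for a/e/i/o/u, +5 for every other letter.
For fat: f(cons)+5=k, a(vowel)+12=m, t(cons)+5=y.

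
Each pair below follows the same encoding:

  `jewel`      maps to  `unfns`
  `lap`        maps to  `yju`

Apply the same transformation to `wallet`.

The word is reversed, then every letter is shifted forward by 9.
Applying it to wallet: reverse → tellaw; then shift: t+9=c, e+9=n, l+9=u, l+9=u, a+9=j, w+9=f.

cnuujf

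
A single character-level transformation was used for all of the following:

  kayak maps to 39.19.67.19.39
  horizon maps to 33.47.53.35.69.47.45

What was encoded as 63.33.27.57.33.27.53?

The formula is n = 2×(alphabet index, a=1) + 17.
Reversing it on 63.33.27.57.33.27.53: 63→(63−17)÷2=23=w, 33→(33−17)÷2=8=h, 27→(27−17)÷2=5=e, 57→(57−17)÷2=20=t, 33→(33−17)÷2=8=h, 27→(27−17)÷2=5=e, 53→(53−17)÷2=18=r.

whether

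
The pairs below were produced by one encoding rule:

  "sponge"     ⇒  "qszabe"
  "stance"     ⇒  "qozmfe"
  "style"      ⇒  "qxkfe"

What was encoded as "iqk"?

yew

Read the word backwards and shift each letter +12.
Reversing it on iqk: shift back: i−12=w, q−12=e, k−12=y → wey; then reverse → yew.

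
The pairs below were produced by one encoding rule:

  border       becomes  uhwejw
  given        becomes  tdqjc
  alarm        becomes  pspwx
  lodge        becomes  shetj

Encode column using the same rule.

b(1)→u(20) and o(14)→h(7) fit y≡5x+15 (mod 26); the inverse of 5 mod 26 is 21. Treating letters as 0–25, the rule is x ↦ 5x + 15 (mod 26).
Applying it to column: c(2)→5·2+15≡25=z; o(14)→5·14+15≡7=h; l(11)→5·11+15≡18=s; u(20)→5·20+15≡11=l; m(12)→5·12+15≡23=x; n(13)→5·13+15≡2=c (all mod 26).

zhslxc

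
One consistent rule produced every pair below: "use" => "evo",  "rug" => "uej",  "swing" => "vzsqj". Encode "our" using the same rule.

The shift depends on letter class: consonant s→v is +3, but vowel u→e is +10. Vowels shift forward by 10 and consonants shift forward by 3.
On our: o(vowel)+10=y, u(vowel)+10=e, r(cons)+3=u.

yeu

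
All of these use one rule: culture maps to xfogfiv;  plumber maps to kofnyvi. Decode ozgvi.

Each letter is replaced by its mirror in the alphabet: a↔z, b↔y, c↔x, and so on (the Atbash cipher).
Reversing it on ozgvi: o↔l, z↔a, g↔t, v↔e, i↔r.

later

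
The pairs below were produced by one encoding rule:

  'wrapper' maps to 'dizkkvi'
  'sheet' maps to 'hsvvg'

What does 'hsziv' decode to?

share

Each pair mirrors across the alphabet (w↔d, r↔i, a↔z): positions sum to 25. This is the alphabet-reversal cipher (Atbash): a becomes z, b becomes y, etc.
Reversing it on hsziv: h↔s, s↔h, z↔a, i↔r, v↔e.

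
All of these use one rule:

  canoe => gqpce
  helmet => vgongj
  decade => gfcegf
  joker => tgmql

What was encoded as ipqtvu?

The word is reversed, then every letter is shifted forward by 2.
Reversing it on ipqtvu: shift back: i−2=g, p−2=n, q−2=o, t−2=r, v−2=t, u−2=s → gnorts; then reverse → strong.

strong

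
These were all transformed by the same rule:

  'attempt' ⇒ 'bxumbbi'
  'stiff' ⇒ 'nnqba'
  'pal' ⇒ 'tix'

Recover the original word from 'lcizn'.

fraud

The output letters match the input read backwards, each shifted +8: attempt reversed is tpmetta. Read the word backwards and shift each letter +8.
Reversing it on lcizn: shift back: l−8=d, c−8=u, i−8=a, z−8=r, n−8=f → duarf; then reverse → fraud.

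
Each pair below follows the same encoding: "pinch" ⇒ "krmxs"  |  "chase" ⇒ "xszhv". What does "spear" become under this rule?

hkvzi

Each pair mirrors across the alphabet (p↔k, i↔r, n↔m): positions sum to 25. This is the alphabet-reversal cipher (Atbash): a becomes z, b becomes y, etc.
On spear: s↔h, p↔k, e↔v, a↔z, r↔i.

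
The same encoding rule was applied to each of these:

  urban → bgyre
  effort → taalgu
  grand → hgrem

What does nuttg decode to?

steer

Treating letters as 0–25, the rule is x ↦ 7x + 17 (mod 26).
Reversing it on nuttg: n(13)→15·(13−17)≡18=s; u(20)→15·(20−17)≡19=t; t(19)→15·(19−17)≡4=e; t(19)→15·(19−17)≡4=e; g(6)→15·(6−17)≡17=r (all mod 26).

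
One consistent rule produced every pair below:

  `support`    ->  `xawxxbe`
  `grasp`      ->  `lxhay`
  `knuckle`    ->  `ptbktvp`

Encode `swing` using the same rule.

In support: s→x is +5, u→a is +6, p→w is +7, p→x is +8 — the shift increases by 1 each position. Letter i (0-indexed) is shifted by i+5, so successive shifts are 5, 6, 7, ….
Applying it to swing: s+5=x, w+6=c, i+7=p, n+8=v, g+9=p.

xcpvp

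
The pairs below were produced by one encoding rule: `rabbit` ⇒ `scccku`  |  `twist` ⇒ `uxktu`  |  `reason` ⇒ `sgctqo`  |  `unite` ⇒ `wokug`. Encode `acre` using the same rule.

cdsg

The shift depends on letter class: consonant r→s is +1, but vowel a→c is +2. The rule splits by letter class: vowels +2, consonants +1.
For acre: a(vowel)+2=c, c(cons)+1=d, r(cons)+1=s, e(vowel)+2=g.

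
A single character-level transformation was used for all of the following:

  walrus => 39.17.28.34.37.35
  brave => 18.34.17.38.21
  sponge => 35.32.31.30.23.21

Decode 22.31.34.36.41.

forty

w is letter #23 and maps to 39: an offset of 16. Letters become their 1-based position plus 16 (so a→17, b→18, …).
Reversing it on 22.31.34.36.41: 22→(22−16)÷1=6=f, 31→(31−16)÷1=15=o, 34→(34−16)÷1=18=r, 36→(36−16)÷1=20=t, 41→(41−16)÷1=25=y.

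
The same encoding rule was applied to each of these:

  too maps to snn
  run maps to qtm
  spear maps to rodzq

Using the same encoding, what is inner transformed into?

Compare letters: t→s is +25, o→n is +25, o→n is +25 — a constant shift. Every letter moves 25 places later in the alphabet, wrapping around z→a.
On inner: i+25=h, n+25=m, n+25=m, e+25=d, r+25=q.

hmmdq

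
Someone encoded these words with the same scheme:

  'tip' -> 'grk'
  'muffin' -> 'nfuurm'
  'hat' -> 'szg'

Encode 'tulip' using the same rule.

gfork

Letters are reflected about the middle of the alphabet (position → 25−position): Atbash.
On tulip: t↔g, u↔f, l↔o, i↔r, p↔k.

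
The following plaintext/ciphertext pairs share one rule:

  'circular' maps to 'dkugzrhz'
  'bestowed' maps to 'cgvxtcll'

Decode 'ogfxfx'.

nectar

In circular: c→d is +1, i→k is +2, r→u is +3, c→g is +4 — the shift increases by 1 each position. Each letter shifts forward by (position + 1), i.e. 1, 2, 3, … — the shift grows by one for each successive letter.
Undoing it on ogfxfx: o−1=n, g−2=e, f−3=c, x−4=t, f−5=a, x−6=r.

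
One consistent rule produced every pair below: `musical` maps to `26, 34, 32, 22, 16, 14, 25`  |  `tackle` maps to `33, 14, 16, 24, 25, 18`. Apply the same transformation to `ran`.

m is letter #13 and maps to 26: an offset of 13. The number is (letter's place in the alphabet, a=1) + 13.
On ran: r=18→31, a=1→14, n=14→27.

31, 14, 27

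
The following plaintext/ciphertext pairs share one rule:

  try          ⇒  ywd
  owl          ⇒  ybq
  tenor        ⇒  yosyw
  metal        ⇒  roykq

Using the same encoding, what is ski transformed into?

The shift depends on letter class: consonant t→y is +5, but vowel o→y is +10. Vowels shift forward by 10 and consonants shift forward by 5.
On ski: s(cons)+5=x, k(cons)+5=p, i(vowel)+10=s.

xps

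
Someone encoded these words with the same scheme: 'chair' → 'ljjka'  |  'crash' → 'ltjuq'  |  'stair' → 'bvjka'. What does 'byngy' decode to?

sweep

The shifts repeat in a cycle of length 2: positions 0,1,… shift by +9, +2, then the pattern repeats.
Decoding byngy: b−9=s, y−2=w, n−9=e, g−2=e, y−9=p.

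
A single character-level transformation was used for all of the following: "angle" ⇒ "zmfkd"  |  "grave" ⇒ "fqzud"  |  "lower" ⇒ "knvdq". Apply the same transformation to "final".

ehmzk

Compare letters: a→z is +25, n→m is +25, g→f is +25 — a constant shift. It's a constant shift of +25 (ROT25).
Applying it to final: f+25=e, i+25=h, n+25=m, a+25=z, l+25=k.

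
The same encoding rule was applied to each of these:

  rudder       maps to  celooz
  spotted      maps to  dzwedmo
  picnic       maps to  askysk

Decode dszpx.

Shifts by position in rudder: pos 0: r→c (+11), pos 1: u→e (+10), pos 2: d→l (+8), pos 3: d→o (+11), pos 4: e→o (+10), pos 5: r→z (+8) — repeating every 3. The shifts repeat in a cycle of length 3: positions 0,1,… shift by +11, +10, +8, then the pattern repeats.
Undoing it on dszpx: d−11=s, s−10=i, z−8=r, p−11=e, x−10=n.

siren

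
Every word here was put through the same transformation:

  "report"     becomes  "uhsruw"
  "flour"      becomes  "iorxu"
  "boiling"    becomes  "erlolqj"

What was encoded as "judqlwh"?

Compare letters: r→u is +3, e→h is +3, p→s is +3 — a constant shift. It's a constant shift of +3 (ROT3).
Decoding judqlwh: j−3=g, u−3=r, d−3=a, q−3=n, l−3=i, w−3=t, h−3=e.

granite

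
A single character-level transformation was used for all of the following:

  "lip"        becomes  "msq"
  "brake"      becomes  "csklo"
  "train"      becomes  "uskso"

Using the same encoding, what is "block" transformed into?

The shift depends on letter class: consonant l→m is +1, but vowel i→s is +10. The rule splits by letter class: vowels +10, consonants +1.
On block: b(cons)+1=c, l(cons)+1=m, o(vowel)+10=y, c(cons)+1=d, k(cons)+1=l.

cmydl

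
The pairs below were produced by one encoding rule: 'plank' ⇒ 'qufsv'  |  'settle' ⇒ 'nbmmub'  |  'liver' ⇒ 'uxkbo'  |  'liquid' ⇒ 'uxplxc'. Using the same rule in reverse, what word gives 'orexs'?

p(15)→q(16) and l(11)→u(20) fit y≡25x+5 (mod 26); the inverse of 25 mod 26 is 25. Treating letters as 0–25, the rule is x ↦ 25x + 5 (mod 26).
Undoing it on orexs: o(14)→25·(14−5)≡17=r; r(17)→25·(17−5)≡14=o; e(4)→25·(4−5)≡1=b; x(23)→25·(23−5)≡8=i; s(18)→25·(18−5)≡13=n (all mod 26).

robin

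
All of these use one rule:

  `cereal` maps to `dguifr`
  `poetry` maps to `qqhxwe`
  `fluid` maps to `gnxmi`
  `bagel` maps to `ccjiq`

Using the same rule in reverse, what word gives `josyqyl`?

impulse

In cereal: c→d is +1, e→g is +2, r→u is +3, e→i is +4 — the shift increases by 1 each position. The shift increases by 1 at each position, starting from +1: 1, 2, 3, ….
Decoding josyqyl: j−1=i, o−2=m, s−3=p, y−4=u, q−5=l, y−6=s, l−7=e.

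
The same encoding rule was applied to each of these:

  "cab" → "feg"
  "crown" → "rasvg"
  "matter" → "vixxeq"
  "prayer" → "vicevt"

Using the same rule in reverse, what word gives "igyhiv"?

reduce

The output letters match the input read backwards, each shifted +4: cab reversed is bac. Read the word backwards and shift each letter +4.
Decoding igyhiv: shift back: i−4=e, g−4=c, y−4=u, h−4=d, i−4=e, v−4=r → ecuder; then reverse → reduce.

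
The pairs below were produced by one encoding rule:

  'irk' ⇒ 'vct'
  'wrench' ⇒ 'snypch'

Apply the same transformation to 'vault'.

The output letters match the input read backwards, each shifted +11: irk reversed is kri. The word is reversed, then every letter is shifted forward by 11.
For vault: reverse → tluav; then shift: t+11=e, l+11=w, u+11=f, a+11=l, v+11=g.

ewflg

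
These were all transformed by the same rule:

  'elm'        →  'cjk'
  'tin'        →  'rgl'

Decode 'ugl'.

This is a Caesar cipher with shift 24.
Reversing it on ugl: u−24=w, g−24=i, l−24=n.

win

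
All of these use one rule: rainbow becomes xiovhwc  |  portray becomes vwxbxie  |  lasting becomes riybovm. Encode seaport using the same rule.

ymgxuzz

Shifts by position in rainbow: pos 0: r→x (+6), pos 1: a→i (+8), pos 2: i→o (+6), pos 3: n→v (+8) — repeating every 2. The shifts repeat in a cycle of length 2: positions 0,1,… shift by +6, +8, then the pattern repeats.
On seaport: s+6=y, e+8=m, a+6=g, p+8=x, o+6=u, r+8=z, t+6=z.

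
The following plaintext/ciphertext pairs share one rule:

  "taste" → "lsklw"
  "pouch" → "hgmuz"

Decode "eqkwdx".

myself

This is a Caesar cipher with shift 18.
Reversing it on eqkwdx: e−18=m, q−18=y, k−18=s, w−18=e, d−18=l, x−18=f.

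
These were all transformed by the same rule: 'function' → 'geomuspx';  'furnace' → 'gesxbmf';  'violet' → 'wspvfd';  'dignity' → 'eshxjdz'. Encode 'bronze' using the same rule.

cbpxao

A repeating key of period 2 is used — shifts +1, +10 over and over.
On bronze: b+1=c, r+10=b, o+1=p, n+10=x, z+1=a, e+10=o.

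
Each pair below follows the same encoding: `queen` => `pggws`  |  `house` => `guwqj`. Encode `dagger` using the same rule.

The word is reversed, then every letter is shifted forward by 2.
On dagger: reverse → reggad; then shift: r+2=t, e+2=g, g+2=i, g+2=i, a+2=c, d+2=f.

tgiicf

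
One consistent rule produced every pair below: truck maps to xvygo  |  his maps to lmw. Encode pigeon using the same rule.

tmkisr

Compare letters: t→x is +4, r→v is +4, u→y is +4 — a constant shift. Each letter is shifted forward by 4 in the alphabet (a Caesar shift of +4).
Applying it to pigeon: p+4=t, i+4=m, g+4=k, e+4=i, o+4=s, n+4=r.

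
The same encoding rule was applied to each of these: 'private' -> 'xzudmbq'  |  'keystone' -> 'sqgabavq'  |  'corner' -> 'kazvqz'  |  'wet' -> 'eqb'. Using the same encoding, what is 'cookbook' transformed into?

The shift depends on letter class: consonant p→x is +8, but vowel i→u is +12. Two shifts are in play — +12 for a/e/i/o/u, +8 for every other letter.
On cookbook: c(cons)+8=k, o(vowel)+12=a, o(vowel)+12=a, k(cons)+8=s, b(cons)+8=j, o(vowel)+12=a, o(vowel)+12=a, k(cons)+8=s.

kaasjaas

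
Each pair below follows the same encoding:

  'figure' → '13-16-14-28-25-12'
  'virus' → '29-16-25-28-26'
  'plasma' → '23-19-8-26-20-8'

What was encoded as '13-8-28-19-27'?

Each letter is replaced by its alphabet position (a=1..z=26) + 7.
Undoing it on 13-8-28-19-27: 13→(13−7)÷1=6=f, 8→(8−7)÷1=1=a, 28→(28−7)÷1=21=u, 19→(19−7)÷1=12=l, 27→(27−7)÷1=20=t.

fault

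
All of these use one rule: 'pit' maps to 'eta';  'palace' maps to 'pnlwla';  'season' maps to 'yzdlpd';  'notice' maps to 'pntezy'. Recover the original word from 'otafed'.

stupid

The output letters match the input read backwards, each shifted +11: pit reversed is tip. Read the word backwards and shift each letter +11.
Undoing it on otafed: shift back: o−11=d, t−11=i, a−11=p, f−11=u, e−11=t, d−11=s → diputs; then reverse → stupid.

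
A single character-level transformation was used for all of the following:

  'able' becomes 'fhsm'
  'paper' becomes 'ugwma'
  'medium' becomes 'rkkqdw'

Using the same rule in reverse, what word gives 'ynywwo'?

Each letter shifts forward by (position + 5), i.e. 5, 6, 7, … — the shift grows by one for each successive letter.
Reversing it on ynywwo: y−5=t, n−6=h, y−7=r, w−8=o, w−9=n, o−10=e.

throne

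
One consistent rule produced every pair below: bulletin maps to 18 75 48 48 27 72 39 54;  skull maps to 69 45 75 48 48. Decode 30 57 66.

for

b(#2)→18 and u(#21)→75: differences scale by 3, so n = 3·pos + 12. Each letter becomes 3×(its alphabet position, a=1..z=26) + 12.
Decoding 30 57 66: 30→(30−12)÷3=6=f, 57→(57−12)÷3=15=o, 66→(66−12)÷3=18=r.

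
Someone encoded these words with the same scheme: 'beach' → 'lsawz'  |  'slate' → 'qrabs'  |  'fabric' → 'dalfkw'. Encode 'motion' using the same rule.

cybkyn

Each letter's alphabet position (a=0..z=25) is mapped through 11·x+0 mod 26 — an affine cipher.
On motion: m(12)→11·12+0≡2=c; o(14)→11·14+0≡24=y; t(19)→11·19+0≡1=b; i(8)→11·8+0≡10=k; o(14)→11·14+0≡24=y; n(13)→11·13+0≡13=n (all mod 26).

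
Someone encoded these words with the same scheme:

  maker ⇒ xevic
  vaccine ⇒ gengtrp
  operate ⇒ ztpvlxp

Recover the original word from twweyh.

Shifts by position in maker: pos 0: m→x (+11), pos 1: a→e (+4), pos 2: k→v (+11), pos 3: e→i (+4) — repeating every 2. The shifts repeat in a cycle of length 2: positions 0,1,… shift by +11, +4, then the pattern repeats.
Undoing it on twweyh: t−11=i, w−4=s, w−11=l, e−4=a, y−11=n, h−4=d.

island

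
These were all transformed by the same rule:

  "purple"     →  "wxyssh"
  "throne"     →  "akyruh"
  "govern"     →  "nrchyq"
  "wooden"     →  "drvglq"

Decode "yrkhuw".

rodent

Shifts by position in purple: pos 0: p→w (+7), pos 1: u→x (+3), pos 2: r→y (+7), pos 3: p→s (+3) — repeating every 2. The shifts repeat in a cycle of length 2: positions 0,1,… shift by +7, +3, then the pattern repeats.
Reversing it on yrkhuw: y−7=r, r−3=o, k−7=d, h−3=e, u−7=n, w−3=t.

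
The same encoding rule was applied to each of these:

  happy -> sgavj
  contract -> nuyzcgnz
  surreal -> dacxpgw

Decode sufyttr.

housing

Shifts by position in happy: pos 0: h→s (+11), pos 1: a→g (+6), pos 2: p→a (+11), pos 3: p→v (+6) — repeating every 2. A repeating key of period 2 is used — shifts +11, +6 over and over.
Decoding sufyttr: s−11=h, u−6=o, f−11=u, y−6=s, t−11=i, t−6=n, r−11=g.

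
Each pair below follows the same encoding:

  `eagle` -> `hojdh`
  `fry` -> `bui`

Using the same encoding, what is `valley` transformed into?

bhoody

Two steps: reverse the string, then apply a Caesar shift of +3.
For valley: reverse → yellav; then shift: y+3=b, e+3=h, l+3=o, l+3=o, a+3=d, v+3=y.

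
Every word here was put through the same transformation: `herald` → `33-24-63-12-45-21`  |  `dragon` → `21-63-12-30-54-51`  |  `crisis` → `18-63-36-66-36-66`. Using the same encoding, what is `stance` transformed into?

Each letter becomes 3×(its alphabet position, a=1..z=26) + 9.
For stance: s=19→66, t=20→69, a=1→12, n=14→51, c=3→18, e=5→24.

66-69-12-51-18-24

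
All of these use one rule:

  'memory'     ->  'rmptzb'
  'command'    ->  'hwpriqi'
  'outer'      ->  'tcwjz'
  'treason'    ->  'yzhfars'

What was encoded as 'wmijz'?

refer

Shifts by position in memory: pos 0: m→r (+5), pos 1: e→m (+8), pos 2: m→p (+3), pos 3: o→t (+5), pos 4: r→z (+8), pos 5: y→b (+3) — repeating every 3. It's a Vigenère-style cipher with numeric key [5,8,3]: position i shifts by key[i mod 3].
Decoding wmijz: w−5=r, m−8=e, i−3=f, j−5=e, z−8=r.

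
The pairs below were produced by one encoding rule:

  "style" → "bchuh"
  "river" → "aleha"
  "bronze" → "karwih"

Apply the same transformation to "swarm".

The shift depends on letter class: consonant s→b is +9, but vowel e→h is +3. Two shifts are in play — +3 for a/e/i/o/u, +9 for every other letter.
Applying it to swarm: s(cons)+9=b, w(cons)+9=f, a(vowel)+3=d, r(cons)+9=a, m(cons)+9=v.

bfdav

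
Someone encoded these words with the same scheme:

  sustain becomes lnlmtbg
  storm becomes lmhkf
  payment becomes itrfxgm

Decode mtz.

Compare letters: s→l is +19, u→n is +19, s→l is +19 — a constant shift. It's a constant shift of +19 (ROT19).
Undoing it on mtz: m−19=t, t−19=a, z−19=g.

tag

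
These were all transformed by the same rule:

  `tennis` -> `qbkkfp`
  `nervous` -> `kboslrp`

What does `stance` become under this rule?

pqxkzb

It's a constant shift of +23 (ROT23).
On stance: s+23=p, t+23=q, a+23=x, n+23=k, c+23=z, e+23=b.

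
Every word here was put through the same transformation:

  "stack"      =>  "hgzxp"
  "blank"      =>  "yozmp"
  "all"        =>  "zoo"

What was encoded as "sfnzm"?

human

Each pair mirrors across the alphabet (s↔h, t↔g, a↔z): positions sum to 25. Letters are reflected about the middle of the alphabet (position → 25−position): Atbash.
Reversing it on sfnzm: s↔h, f↔u, n↔m, z↔a, m↔n.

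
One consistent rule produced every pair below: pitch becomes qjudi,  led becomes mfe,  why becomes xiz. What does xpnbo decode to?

Compare letters: p→q is +1, i→j is +1, t→u is +1 — a constant shift. It's a constant shift of +1 (ROT1).
Decoding xpnbo: x−1=w, p−1=o, n−1=m, b−1=a, o−1=n.

woman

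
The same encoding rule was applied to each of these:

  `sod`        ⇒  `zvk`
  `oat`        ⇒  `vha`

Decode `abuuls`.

tunnel

Compare letters: s→z is +7, o→v is +7, d→k is +7 — a constant shift. This is a Caesar cipher with shift 7.
Reversing it on abuuls: a−7=t, b−7=u, u−7=n, u−7=n, l−7=e, s−7=l.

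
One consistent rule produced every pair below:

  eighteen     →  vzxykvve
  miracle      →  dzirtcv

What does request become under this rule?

ivhlvjk

Compare letters: e→v is +17, i→z is +17, g→x is +17 — a constant shift. Every letter moves 17 places later in the alphabet, wrapping around z→a.
Applying it to request: r+17=i, e+17=v, q+17=h, u+17=l, e+17=v, s+17=j, t+17=k.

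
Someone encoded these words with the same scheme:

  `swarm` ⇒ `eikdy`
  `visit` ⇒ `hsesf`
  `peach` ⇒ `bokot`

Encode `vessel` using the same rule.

hoeeox

Vowels shift forward by 10 and consonants shift forward by 12.
For vessel: v(cons)+12=h, e(vowel)+10=o, s(cons)+12=e, s(cons)+12=e, e(vowel)+10=o, l(cons)+12=x.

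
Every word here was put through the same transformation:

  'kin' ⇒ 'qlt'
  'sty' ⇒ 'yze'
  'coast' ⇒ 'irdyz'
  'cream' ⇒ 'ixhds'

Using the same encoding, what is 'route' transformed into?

The shift depends on letter class: consonant k→q is +6, but vowel i→l is +3. Vowels shift forward by 3 and consonants shift forward by 6.
Applying it to route: r(cons)+6=x, o(vowel)+3=r, u(vowel)+3=x, t(cons)+6=z, e(vowel)+3=h.

xrxzh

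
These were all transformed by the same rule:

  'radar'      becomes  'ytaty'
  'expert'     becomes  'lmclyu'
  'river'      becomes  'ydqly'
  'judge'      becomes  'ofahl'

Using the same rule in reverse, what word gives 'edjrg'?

r(17)→y(24) and a(0)→t(19) fit y≡11x+19 (mod 26); the inverse of 11 mod 26 is 19. Each letter's alphabet position (a=0..z=25) is mapped through 11·x+19 mod 26 — an affine cipher.
Undoing it on edjrg: e(4)→19·(4−19)≡1=b; d(3)→19·(3−19)≡8=i; j(9)→19·(9−19)≡18=s; r(17)→19·(17−19)≡14=o; g(6)→19·(6−19)≡13=n (all mod 26).

bison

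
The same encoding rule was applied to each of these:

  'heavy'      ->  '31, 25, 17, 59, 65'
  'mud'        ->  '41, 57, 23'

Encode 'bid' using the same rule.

19, 33, 23

h(#8)→31 and e(#5)→25: differences scale by 2, so n = 2·pos + 15. The formula is n = 2×(alphabet index, a=1) + 15.
Applying it to bid: b=2→19, i=9→33, d=4→23.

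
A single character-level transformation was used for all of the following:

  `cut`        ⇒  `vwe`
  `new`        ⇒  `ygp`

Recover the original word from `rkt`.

rip

The output letters match the input read backwards, each shifted +2: cut reversed is tuc. Read the word backwards and shift each letter +2.
Reversing it on rkt: shift back: r−2=p, k−2=i, t−2=r → pir; then reverse → rip.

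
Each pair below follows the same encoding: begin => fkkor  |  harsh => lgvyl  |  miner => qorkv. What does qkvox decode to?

Shifts by position in begin: pos 0: b→f (+4), pos 1: e→k (+6), pos 2: g→k (+4), pos 3: i→o (+6) — repeating every 2. It's a Vigenère-style cipher with numeric key [4,6]: position i shifts by key[i mod 2].
Decoding qkvox: q−4=m, k−6=e, v−4=r, o−6=i, x−4=t.

merit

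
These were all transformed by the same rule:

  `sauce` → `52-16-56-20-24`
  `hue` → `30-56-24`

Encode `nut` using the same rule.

s(#19)→52 and a(#1)→16: differences scale by 2, so n = 2·pos + 14. Each letter becomes 2×(its alphabet position, a=1..z=26) + 14.
On nut: n=14→42, u=21→56, t=20→54.

42-56-54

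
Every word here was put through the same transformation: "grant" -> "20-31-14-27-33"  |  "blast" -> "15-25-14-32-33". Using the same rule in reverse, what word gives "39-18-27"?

zen

The number is (letter's place in the alphabet, a=1) + 13.
Decoding 39-18-27: 39→(39−13)÷1=26=z, 18→(18−13)÷1=5=e, 27→(27−13)÷1=14=n.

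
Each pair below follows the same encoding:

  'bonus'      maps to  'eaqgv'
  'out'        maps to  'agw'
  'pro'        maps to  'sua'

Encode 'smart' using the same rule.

vpmuw

The shift depends on letter class: consonant b→e is +3, but vowel o→a is +12. Vowels shift forward by 12 and consonants shift forward by 3.
For smart: s(cons)+3=v, m(cons)+3=p, a(vowel)+12=m, r(cons)+3=u, t(cons)+3=w.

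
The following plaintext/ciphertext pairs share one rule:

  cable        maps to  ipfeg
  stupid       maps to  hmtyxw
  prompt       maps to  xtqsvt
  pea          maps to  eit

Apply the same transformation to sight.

xlkmw

The output letters match the input read backwards, each shifted +4: cable reversed is elbac. The word is reversed, then every letter is shifted forward by 4.
Applying it to sight: reverse → thgis; then shift: t+4=x, h+4=l, g+4=k, i+4=m, s+4=w.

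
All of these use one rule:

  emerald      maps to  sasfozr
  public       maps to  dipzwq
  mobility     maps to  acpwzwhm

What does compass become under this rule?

Every letter moves 14 places later in the alphabet, wrapping around z→a.
Applying it to compass: c+14=q, o+14=c, m+14=a, p+14=d, a+14=o, s+14=g, s+14=g.

qcadogg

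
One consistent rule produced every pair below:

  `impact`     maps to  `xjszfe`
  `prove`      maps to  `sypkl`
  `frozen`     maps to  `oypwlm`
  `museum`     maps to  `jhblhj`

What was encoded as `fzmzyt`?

i(8)→x(23) and m(12)→j(9) fit y≡3x+25 (mod 26); the inverse of 3 mod 26 is 9. Each letter's alphabet position (a=0..z=25) is mapped through 3·x+25 mod 26 — an affine cipher.
Reversing it on fzmzyt: f(5)→9·(5−25)≡2=c; z(25)→9·(25−25)≡0=a; m(12)→9·(12−25)≡13=n; z(25)→9·(25−25)≡0=a; y(24)→9·(24−25)≡17=r; t(19)→9·(19−25)≡24=y (all mod 26).

canary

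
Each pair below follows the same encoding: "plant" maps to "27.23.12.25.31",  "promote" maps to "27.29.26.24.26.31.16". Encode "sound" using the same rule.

30.26.32.25.15

p is letter #16 and maps to 27: an offset of 11. The number is (letter's place in the alphabet, a=1) + 11.
Applying it to sound: s=19→30, o=15→26, u=21→32, n=14→25, d=4→15.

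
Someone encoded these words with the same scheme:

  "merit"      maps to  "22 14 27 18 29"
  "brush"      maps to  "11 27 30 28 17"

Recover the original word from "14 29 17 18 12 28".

ethics

m is letter #13 and maps to 22: an offset of 9. Each letter is replaced by its alphabet position (a=1..z=26) + 9.
Undoing it on 14 29 17 18 12 28: 14→(14−9)÷1=5=e, 29→(29−9)÷1=20=t, 17→(17−9)÷1=8=h, 18→(18−9)÷1=9=i, 12→(12−9)÷1=3=c, 28→(28−9)÷1=19=s.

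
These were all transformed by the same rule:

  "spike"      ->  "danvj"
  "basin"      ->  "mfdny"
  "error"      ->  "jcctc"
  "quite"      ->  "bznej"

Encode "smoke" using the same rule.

dxtvj

The shift depends on letter class: consonant s→d is +11, but vowel i→n is +5. The rule splits by letter class: vowels +5, consonants +11.
Applying it to smoke: s(cons)+11=d, m(cons)+11=x, o(vowel)+5=t, k(cons)+11=v, e(vowel)+5=j.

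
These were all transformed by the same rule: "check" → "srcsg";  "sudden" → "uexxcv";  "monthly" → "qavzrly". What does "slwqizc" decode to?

c(2)→s(18) and h(7)→r(17) fit y≡5x+8 (mod 26); the inverse of 5 mod 26 is 21. Each letter's alphabet position (a=0..z=25) is mapped through 5·x+8 mod 26 — an affine cipher.
Decoding slwqizc: s(18)→21·(18−8)≡2=c; l(11)→21·(11−8)≡11=l; w(22)→21·(22−8)≡8=i; q(16)→21·(16−8)≡12=m; i(8)→21·(8−8)≡0=a; z(25)→21·(25−8)≡19=t; c(2)→21·(2−8)≡4=e (all mod 26).

climate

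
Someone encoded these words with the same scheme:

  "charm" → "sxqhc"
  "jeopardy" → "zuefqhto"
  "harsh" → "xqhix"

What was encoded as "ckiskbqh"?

Compare letters: c→s is +16, h→x is +16, a→q is +16 — a constant shift. Each letter is shifted forward by 16 in the alphabet (a Caesar shift of +16).
Decoding ckiskbqh: c−16=m, k−16=u, i−16=s, s−16=c, k−16=u, b−16=l, q−16=a, h−16=r.

muscular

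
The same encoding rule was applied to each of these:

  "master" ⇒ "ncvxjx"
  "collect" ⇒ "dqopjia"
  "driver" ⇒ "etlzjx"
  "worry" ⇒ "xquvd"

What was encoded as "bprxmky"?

another

In master: m→n is +1, a→c is +2, s→v is +3, t→x is +4 — the shift increases by 1 each position. Letter i (0-indexed) is shifted by i+1, so successive shifts are 1, 2, 3, ….
Decoding bprxmky: b−1=a, p−2=n, r−3=o, x−4=t, m−5=h, k−6=e, y−7=r.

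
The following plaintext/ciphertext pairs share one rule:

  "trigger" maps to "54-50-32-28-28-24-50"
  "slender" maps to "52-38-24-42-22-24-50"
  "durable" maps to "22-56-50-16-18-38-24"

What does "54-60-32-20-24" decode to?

t(#20)→54 and r(#18)→50: differences scale by 2, so n = 2·pos + 14. The formula is n = 2×(alphabet index, a=1) + 14.
Undoing it on 54-60-32-20-24: 54→(54−14)÷2=20=t, 60→(60−14)÷2=23=w, 32→(32−14)÷2=9=i, 20→(20−14)÷2=3=c, 24→(24−14)÷2=5=e.

twice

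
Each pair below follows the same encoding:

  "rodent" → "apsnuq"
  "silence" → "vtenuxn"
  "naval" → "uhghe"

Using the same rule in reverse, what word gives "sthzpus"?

diamond

r(17)→a(0) and o(14)→p(15) fit y≡21x+7 (mod 26); the inverse of 21 mod 26 is 5. This is an affine cipher: with a=0,…,z=25, each position x becomes (21x+7) mod 26.
Reversing it on sthzpus: s(18)→5·(18−7)≡3=d; t(19)→5·(19−7)≡8=i; h(7)→5·(7−7)≡0=a; z(25)→5·(25−7)≡12=m; p(15)→5·(15−7)≡14=o; u(20)→5·(20−7)≡13=n; s(18)→5·(18−7)≡3=d (all mod 26).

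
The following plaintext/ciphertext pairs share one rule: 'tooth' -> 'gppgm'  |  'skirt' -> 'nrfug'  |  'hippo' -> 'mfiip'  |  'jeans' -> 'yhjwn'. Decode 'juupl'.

Each letter's alphabet position (a=0..z=25) is mapped through 19·x+9 mod 26 — an affine cipher.
Decoding juupl: j(9)→11·(9−9)≡0=a; u(20)→11·(20−9)≡17=r; u(20)→11·(20−9)≡17=r; p(15)→11·(15−9)≡14=o; l(11)→11·(11−9)≡22=w (all mod 26).

arrow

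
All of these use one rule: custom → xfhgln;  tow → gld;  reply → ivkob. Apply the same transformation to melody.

nvolwb

Each pair mirrors across the alphabet (c↔x, u↔f, s↔h): positions sum to 25. Letters are reflected about the middle of the alphabet (position → 25−position): Atbash.
Applying it to melody: m↔n, e↔v, l↔o, o↔l, d↔w, y↔b.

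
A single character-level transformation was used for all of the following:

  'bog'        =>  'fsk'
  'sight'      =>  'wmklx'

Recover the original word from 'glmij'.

chief

Compare letters: b→f is +4, o→s is +4, g→k is +4 — a constant shift. This is a Caesar cipher with shift 4.
Decoding glmij: g−4=c, l−4=h, m−4=i, i−4=e, j−4=f.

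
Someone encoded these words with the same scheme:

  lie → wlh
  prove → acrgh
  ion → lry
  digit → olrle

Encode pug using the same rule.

The rule splits by letter class: vowels +3, consonants +11.
For pug: p(cons)+11=a, u(vowel)+3=x, g(cons)+11=r.

axr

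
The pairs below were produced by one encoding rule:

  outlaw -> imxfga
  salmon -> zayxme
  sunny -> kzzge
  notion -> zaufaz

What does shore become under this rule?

The output letters match the input read backwards, each shifted +12: outlaw reversed is waltuo. The word is reversed, then every letter is shifted forward by 12.
Applying it to shore: reverse → erohs; then shift: e+12=q, r+12=d, o+12=a, h+12=t, s+12=e.

qdate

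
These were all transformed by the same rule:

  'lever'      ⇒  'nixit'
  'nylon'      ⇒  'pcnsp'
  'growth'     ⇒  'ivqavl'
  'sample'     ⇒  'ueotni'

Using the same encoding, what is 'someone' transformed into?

usoiqrg

It's a Vigenère-style cipher with numeric key [2,4]: position i shifts by key[i mod 2].
Applying it to someone: s+2=u, o+4=s, m+2=o, e+4=i, o+2=q, n+4=r, e+2=g.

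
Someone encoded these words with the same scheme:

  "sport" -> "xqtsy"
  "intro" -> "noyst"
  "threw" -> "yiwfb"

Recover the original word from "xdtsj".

score

Shifts by position in sport: pos 0: s→x (+5), pos 1: p→q (+1), pos 2: o→t (+5), pos 3: r→s (+1) — repeating every 2. The shifts repeat in a cycle of length 2: positions 0,1,… shift by +5, +1, then the pattern repeats.
Decoding xdtsj: x−5=s, d−1=c, t−5=o, s−1=r, j−5=e.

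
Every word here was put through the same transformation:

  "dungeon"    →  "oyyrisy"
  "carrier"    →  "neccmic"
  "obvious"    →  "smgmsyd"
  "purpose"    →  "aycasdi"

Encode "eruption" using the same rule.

icyaemsy

Two shifts are in play — +4 for a/e/i/o/u, +11 for every other letter.
For eruption: e(vowel)+4=i, r(cons)+11=c, u(vowel)+4=y, p(cons)+11=a, t(cons)+11=e, i(vowel)+4=m, o(vowel)+4=s, n(cons)+11=y.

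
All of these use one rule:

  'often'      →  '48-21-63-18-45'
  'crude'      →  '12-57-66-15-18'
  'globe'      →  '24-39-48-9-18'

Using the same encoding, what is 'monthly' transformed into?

o(#15)→48 and f(#6)→21: differences scale by 3, so n = 3·pos + 3. Each letter becomes 3×(its alphabet position, a=1..z=26) + 3.
Applying it to monthly: m=13→42, o=15→48, n=14→45, t=20→63, h=8→27, l=12→39, y=25→78.

42-48-45-63-27-39-78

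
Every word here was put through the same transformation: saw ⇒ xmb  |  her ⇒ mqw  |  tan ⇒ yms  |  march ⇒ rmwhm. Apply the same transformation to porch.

The rule splits by letter class: vowels +12, consonants +5.
Applying it to porch: p(cons)+5=u, o(vowel)+12=a, r(cons)+5=w, c(cons)+5=h, h(cons)+5=m.

uawhm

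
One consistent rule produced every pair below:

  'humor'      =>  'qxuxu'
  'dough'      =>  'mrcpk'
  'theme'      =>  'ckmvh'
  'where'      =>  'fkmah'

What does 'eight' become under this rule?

nloqw

It's a Vigenère-style cipher with numeric key [9,3,8]: position i shifts by key[i mod 3].
For eight: e+9=n, i+3=l, g+8=o, h+9=q, t+3=w.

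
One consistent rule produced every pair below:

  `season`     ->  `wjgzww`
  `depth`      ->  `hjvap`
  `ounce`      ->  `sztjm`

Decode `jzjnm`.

In season: s→w is +4, e→j is +5, a→g is +6, s→z is +7 — the shift increases by 1 each position. The shift increases by 1 at each position, starting from +4: 4, 5, 6, ….
Decoding jzjnm: j−4=f, z−5=u, j−6=d, n−7=g, m−8=e.

fudge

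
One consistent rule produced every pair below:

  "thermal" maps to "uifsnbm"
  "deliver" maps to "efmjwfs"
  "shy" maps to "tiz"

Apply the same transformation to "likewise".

mjlfxjtf

It's a constant shift of +1 (ROT1).
Applying it to likewise: l+1=m, i+1=j, k+1=l, e+1=f, w+1=x, i+1=j, s+1=t, e+1=f.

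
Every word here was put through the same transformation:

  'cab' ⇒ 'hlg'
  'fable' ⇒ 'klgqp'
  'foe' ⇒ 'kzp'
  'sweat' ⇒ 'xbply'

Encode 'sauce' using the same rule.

The shift depends on letter class: consonant c→h is +5, but vowel a→l is +11. Vowels shift forward by 11 and consonants shift forward by 5.
On sauce: s(cons)+5=x, a(vowel)+11=l, u(vowel)+11=f, c(cons)+5=h, e(vowel)+11=p.

xlfhp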